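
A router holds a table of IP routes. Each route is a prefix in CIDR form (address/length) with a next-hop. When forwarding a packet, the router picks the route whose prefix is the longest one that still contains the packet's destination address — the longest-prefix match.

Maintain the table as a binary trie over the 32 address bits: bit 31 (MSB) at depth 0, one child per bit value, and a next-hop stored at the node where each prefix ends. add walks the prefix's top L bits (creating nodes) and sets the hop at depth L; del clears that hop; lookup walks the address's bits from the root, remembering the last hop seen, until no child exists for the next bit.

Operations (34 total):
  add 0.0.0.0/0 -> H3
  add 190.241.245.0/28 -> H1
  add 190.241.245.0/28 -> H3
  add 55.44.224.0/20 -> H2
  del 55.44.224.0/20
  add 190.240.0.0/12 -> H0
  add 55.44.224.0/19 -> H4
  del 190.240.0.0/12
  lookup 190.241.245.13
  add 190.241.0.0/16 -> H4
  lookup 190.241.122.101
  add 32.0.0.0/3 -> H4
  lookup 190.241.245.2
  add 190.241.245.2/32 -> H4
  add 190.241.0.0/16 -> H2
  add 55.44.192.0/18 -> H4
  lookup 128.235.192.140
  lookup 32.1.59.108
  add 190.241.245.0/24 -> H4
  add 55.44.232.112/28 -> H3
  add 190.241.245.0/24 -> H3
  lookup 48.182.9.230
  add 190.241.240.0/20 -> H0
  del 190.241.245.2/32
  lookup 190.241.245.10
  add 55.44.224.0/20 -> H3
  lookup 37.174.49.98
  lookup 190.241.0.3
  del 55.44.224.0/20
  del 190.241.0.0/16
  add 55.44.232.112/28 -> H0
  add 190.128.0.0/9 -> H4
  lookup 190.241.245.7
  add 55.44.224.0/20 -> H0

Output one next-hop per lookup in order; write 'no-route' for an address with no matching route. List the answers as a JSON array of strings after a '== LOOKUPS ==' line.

Apply in order:
  + 0.0.0.0/0 (H3) depth=0
  + 190.241.245.0/28 (H1) depth=28
  + 190.241.245.0/28 (H3) depth=28
  + 55.44.224.0/20 (H2) depth=20
  - 55.44.224.0/20 clear@20
  + 190.240.0.0/12 (H0) depth=12
  + 55.44.224.0/19 (H4) depth=19
  - 190.240.0.0/12 clear@12
  Q 190.241.245.13: descend 1011111011110001111101010000 ; hops seen [H3,H3] ; pick H3
  + 190.241.0.0/16 (H4) depth=16
  Q 190.241.122.101: descend 1011111011110001 ; hops seen [H3,H4] ; pick H4
  + 32.0.0.0/3 (H4) depth=3
  Q 190.241.245.2: descend 1011111011110001111101010000 ; hops seen [H3,H4,H3] ; pick H3
  + 190.241.245.2/32 (H4) depth=32
  + 190.241.0.0/16 (H2) depth=16
  + 55.44.192.0/18 (H4) depth=18
  Q 128.235.192.140: descend 10 ; hops seen [H3] ; pick H3
  Q 32.1.59.108: descend 001 ; hops seen [H3,H4] ; pick H4
  + 190.241.245.0/24 (H4) depth=24
  + 55.44.232.112/28 (H3) depth=28
  + 190.241.245.0/24 (H3) depth=24
  Q 48.182.9.230: descend 00110 ; hops seen [H3,H4] ; pick H4
  + 190.241.240.0/20 (H0) depth=20
  - 190.241.245.2/32 clear@32
  Q 190.241.245.10: descend 1011111011110001111101010000 ; hops seen [H3,H2,H0,H3,H3] ; pick H3
  + 55.44.224.0/20 (H3) depth=20
  Q 37.174.49.98: descend 001 ; hops seen [H3,H4] ; pick H4
  Q 190.241.0.3: descend 1011111011110001 ; hops seen [H3,H2] ; pick H2
  - 55.44.224.0/20 clear@20
  - 190.241.0.0/16 clear@16
  + 55.44.232.112/28 (H0) depth=28
  + 190.128.0.0/9 (H4) depth=9
  Q 190.241.245.7: descend 10111110111100011111010100000 ; hops seen [H3,H4,H0,H3,H3] ; pick H3
  + 55.44.224.0/20 (H0) depth=20

== LOOKUPS ==
["H3","H4","H3","H3","H4","H4","H3","H4","H2","H3"]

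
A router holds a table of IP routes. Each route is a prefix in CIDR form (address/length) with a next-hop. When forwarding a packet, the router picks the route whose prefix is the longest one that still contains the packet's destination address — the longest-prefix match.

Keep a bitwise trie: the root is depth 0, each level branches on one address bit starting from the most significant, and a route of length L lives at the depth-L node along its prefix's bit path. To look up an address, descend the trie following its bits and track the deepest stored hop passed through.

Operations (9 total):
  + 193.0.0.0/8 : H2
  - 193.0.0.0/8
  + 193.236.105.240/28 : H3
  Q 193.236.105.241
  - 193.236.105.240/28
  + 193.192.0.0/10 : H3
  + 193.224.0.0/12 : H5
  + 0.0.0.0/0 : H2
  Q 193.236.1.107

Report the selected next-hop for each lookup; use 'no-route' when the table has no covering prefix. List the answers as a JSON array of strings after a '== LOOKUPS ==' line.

Process each operation:
  add 193.0.0.0/8 -> H2 at depth 8
  del 193.0.0.0/8 (clear depth 8)
  add 193.236.105.240/28 -> H3 at depth 28
  lookup 193.236.105.241: bits 1100000111101100011010011111 walk d0:-→d1:-→d2:-→d3:-→d4:-→d5:-→d6:-→d7:-→d8:-→d9:-→d10:-→d11:-→d12:-→d13:-→d14:-→d15:-→d16:-→d17:-→d18:-→d19:-→d20:-→d21:-→d22:-→d23:-→d24:-→d25:-→d26:-→d27:-→d28:H3 -> H3
  del 193.236.105.240/28 (clear depth 28)
  add 193.192.0.0/10 -> H3 at depth 10
  add 193.224.0.0/12 -> H5 at depth 12
  add 0.0.0.0/0 -> H2 at depth 0
  lookup 193.236.1.107: bits 11000001111011000 walk d0:H2→d1:-→d2:-→d3:-→d4:-→d5:-→d6:-→d7:-→d8:-→d9:-→d10:H3→d11:-→d12:H5→d13:-→d14:-→d15:-→d16:-→d17:- -> H5

== LOOKUPS ==
["H3","H5"]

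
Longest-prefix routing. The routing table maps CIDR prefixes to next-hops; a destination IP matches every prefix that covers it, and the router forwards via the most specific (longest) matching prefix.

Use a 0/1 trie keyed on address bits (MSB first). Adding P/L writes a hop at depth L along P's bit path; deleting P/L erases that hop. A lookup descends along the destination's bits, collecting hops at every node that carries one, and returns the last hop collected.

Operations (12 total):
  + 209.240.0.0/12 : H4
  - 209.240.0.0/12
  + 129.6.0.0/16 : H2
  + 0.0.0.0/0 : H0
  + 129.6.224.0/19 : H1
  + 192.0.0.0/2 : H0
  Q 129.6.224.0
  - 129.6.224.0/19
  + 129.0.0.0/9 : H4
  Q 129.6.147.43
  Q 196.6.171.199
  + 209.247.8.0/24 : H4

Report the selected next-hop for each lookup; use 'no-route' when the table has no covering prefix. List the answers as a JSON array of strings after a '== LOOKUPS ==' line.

Trace:
  add 209.240.0.0/12 -> H4 at depth 12
  - 209.240.0.0/12 clear@12
  add 129.6.0.0/16 -> H2 at depth 16
  add 0.0.0.0/0 -> H0 at depth 0
  add 129.6.224.0/19 -> H1 at depth 19
  add 192.0.0.0/2 -> H0 at depth 2
  lookup 129.6.224.0: bits 1000000100000110111 walk d0:H0→d1:-→d2:-→d3:-→d4:-→d5:-→d6:-→d7:-→d8:-→d9:-→d10:-→d11:-→d12:-→d13:-→d14:-→d15:-→d16:H2→d17:-→d18:-→d19:H1 -> H1
  - 129.6.224.0/19 clear@19
  add 129.0.0.0/9 -> H4 at depth 9
  lookup 129.6.147.43: bits 10000001000001101 walk d0:H0→d1:-→d2:-→d3:-→d4:-→d5:-→d6:-→d7:-→d8:-→d9:H4→d10:-→d11:-→d12:-→d13:-→d14:-→d15:-→d16:H2→d17:- -> H2
  lookup 196.6.171.199: bits 110 walk d0:H0→d1:-→d2:H0→d3:- -> H0
  add 209.247.8.0/24 -> H4 at depth 24

== LOOKUPS ==
["H1","H2","H0"]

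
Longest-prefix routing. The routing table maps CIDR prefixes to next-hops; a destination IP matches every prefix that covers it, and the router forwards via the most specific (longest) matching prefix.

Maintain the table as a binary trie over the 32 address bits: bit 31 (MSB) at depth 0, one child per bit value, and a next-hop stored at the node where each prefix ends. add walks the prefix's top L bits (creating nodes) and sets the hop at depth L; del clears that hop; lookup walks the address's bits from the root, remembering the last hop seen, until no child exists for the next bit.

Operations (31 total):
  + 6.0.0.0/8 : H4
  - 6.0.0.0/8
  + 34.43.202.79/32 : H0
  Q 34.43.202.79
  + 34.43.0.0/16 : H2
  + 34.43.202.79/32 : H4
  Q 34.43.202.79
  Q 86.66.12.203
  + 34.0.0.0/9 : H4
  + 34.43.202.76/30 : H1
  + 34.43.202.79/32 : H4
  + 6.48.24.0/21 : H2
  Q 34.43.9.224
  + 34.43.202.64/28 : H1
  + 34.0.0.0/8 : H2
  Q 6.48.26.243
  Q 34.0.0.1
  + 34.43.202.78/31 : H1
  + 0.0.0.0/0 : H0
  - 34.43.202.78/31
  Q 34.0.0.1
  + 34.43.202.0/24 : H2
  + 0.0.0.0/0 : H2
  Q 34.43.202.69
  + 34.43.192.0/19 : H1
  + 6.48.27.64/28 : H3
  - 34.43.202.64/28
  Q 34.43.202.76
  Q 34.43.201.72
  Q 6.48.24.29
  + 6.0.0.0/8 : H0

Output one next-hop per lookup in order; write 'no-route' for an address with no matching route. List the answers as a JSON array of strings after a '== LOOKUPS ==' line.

Process each operation:
  + 6.0.0.0/8 (H4) depth=8
  del 6.0.0.0/8 (clear depth 8)
  + 34.43.202.79/32 (H0) depth=32
  ? 34.43.202.79  path d0:-→d1:-→d2:-→d3:-→d4:-→d5:-→d6:-→d7:-→d8:-→d9:-→d10:-→d11:-→d12:-→d13:-→d14:-→d15:-→d16:-→d17:-→d18:-→d19:-→d20:-→d21:-→d22:-→d23:-→d24:-→d25:-→d26:-→d27:-→d28:-→d29:-→d30:-→d31:-→d32:H0  best=H0
  + 34.43.0.0/16 (H2) depth=16
  + 34.43.202.79/32 (H4) depth=32
  ? 34.43.202.79  path d0:-→d1:-→d2:-→d3:-→d4:-→d5:-→d6:-→d7:-→d8:-→d9:-→d10:-→d11:-→d12:-→d13:-→d14:-→d15:-→d16:H2→d17:-→d18:-→d19:-→d20:-→d21:-→d22:-→d23:-→d24:-→d25:-→d26:-→d27:-→d28:-→d29:-→d30:-→d31:-→d32:H4  best=H4
  ? 86.66.12.203  path d0:-→d1:-  best=no-route
  + 34.0.0.0/9 (H4) depth=9
  + 34.43.202.76/30 (H1) depth=30
  + 34.43.202.79/32 (H4) depth=32
  + 6.48.24.0/21 (H2) depth=21
  ? 34.43.9.224  path d0:-→d1:-→d2:-→d3:-→d4:-→d5:-→d6:-→d7:-→d8:-→d9:H4→d10:-→d11:-→d12:-→d13:-→d14:-→d15:-→d16:H2  best=H2
  + 34.43.202.64/28 (H1) depth=28
  + 34.0.0.0/8 (H2) depth=8
  ? 6.48.26.243  path d0:-→d1:-→d2:-→d3:-→d4:-→d5:-→d6:-→d7:-→d8:-→d9:-→d10:-→d11:-→d12:-→d13:-→d14:-→d15:-→d16:-→d17:-→d18:-→d19:-→d20:-→d21:H2  best=H2
  ? 34.0.0.1  path d0:-→d1:-→d2:-→d3:-→d4:-→d5:-→d6:-→d7:-→d8:H2→d9:H4→d10:-  best=H4
  + 34.43.202.78/31 (H1) depth=31
  + 0.0.0.0/0 (H0) depth=0
  del 34.43.202.78/31 (clear depth 31)
  ? 34.0.0.1  path d0:H0→d1:-→d2:-→d3:-→d4:-→d5:-→d6:-→d7:-→d8:H2→d9:H4→d10:-  best=H4
  + 34.43.202.0/24 (H2) depth=24
  + 0.0.0.0/0 (H2) depth=0
  ? 34.43.202.69  path d0:H2→d1:-→d2:-→d3:-→d4:-→d5:-→d6:-→d7:-→d8:H2→d9:H4→d10:-→d11:-→d12:-→d13:-→d14:-→d15:-→d16:H2→d17:-→d18:-→d19:-→d20:-→d21:-→d22:-→d23:-→d24:H2→d25:-→d26:-→d27:-→d28:H1  best=H1
  + 34.43.192.0/19 (H1) depth=19
  + 6.48.27.64/28 (H3) depth=28
  del 34.43.202.64/28 (clear depth 28)
  ? 34.43.202.76  path d0:H2→d1:-→d2:-→d3:-→d4:-→d5:-→d6:-→d7:-→d8:H2→d9:H4→d10:-→d11:-→d12:-→d13:-→d14:-→d15:-→d16:H2→d17:-→d18:-→d19:H1→d20:-→d21:-→d22:-→d23:-→d24:H2→d25:-→d26:-→d27:-→d28:-→d29:-→d30:H1  best=H1
  ? 34.43.201.72  path d0:H2→d1:-→d2:-→d3:-→d4:-→d5:-→d6:-→d7:-→d8:H2→d9:H4→d10:-→d11:-→d12:-→d13:-→d14:-→d15:-→d16:H2→d17:-→d18:-→d19:H1→d20:-→d21:-→d22:-  best=H1
  ? 6.48.24.29  path d0:H2→d1:-→d2:-→d3:-→d4:-→d5:-→d6:-→d7:-→d8:-→d9:-→d10:-→d11:-→d12:-→d13:-→d14:-→d15:-→d16:-→d17:-→d18:-→d19:-→d20:-→d21:H2→d22:-  best=H2
  + 6.0.0.0/8 (H0) depth=8

== LOOKUPS ==
["H0","H4","no-route","H2","H2","H4","H4","H1","H1","H1","H2"]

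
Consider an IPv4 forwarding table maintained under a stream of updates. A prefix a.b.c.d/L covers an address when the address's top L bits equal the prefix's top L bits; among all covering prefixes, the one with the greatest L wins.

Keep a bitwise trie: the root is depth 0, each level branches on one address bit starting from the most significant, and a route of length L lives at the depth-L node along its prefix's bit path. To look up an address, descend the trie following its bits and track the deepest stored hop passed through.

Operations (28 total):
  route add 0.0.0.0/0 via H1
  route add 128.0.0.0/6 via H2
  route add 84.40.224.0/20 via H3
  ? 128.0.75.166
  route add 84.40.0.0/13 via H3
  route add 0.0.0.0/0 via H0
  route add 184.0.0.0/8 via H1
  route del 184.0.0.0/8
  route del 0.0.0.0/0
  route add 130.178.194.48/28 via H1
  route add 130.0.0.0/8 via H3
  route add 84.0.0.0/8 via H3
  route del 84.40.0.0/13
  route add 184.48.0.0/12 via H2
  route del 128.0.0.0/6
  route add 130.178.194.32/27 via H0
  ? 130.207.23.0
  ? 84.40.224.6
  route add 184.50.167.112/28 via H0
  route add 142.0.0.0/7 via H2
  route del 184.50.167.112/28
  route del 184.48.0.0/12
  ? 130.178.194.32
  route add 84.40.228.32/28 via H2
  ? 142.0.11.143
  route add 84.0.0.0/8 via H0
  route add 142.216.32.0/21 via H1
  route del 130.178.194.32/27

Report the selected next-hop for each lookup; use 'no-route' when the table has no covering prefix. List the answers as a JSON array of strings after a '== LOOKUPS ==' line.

Process each operation:
  + 0.0.0.0/0 (H1) depth=0
  + 128.0.0.0/6 (H2) depth=6
  + 84.40.224.0/20 (H3) depth=20
  lookup 128.0.75.166: bits 100000 walk d0:H1→d1:-→d2:-→d3:-→d4:-→d5:-→d6:H2 -> H2
  + 84.40.0.0/13 (H3) depth=13
  + 0.0.0.0/0 (H0) depth=0
  + 184.0.0.0/8 (H1) depth=8
  del 184.0.0.0/8 (clear depth 8)
  del 0.0.0.0/0 (clear depth 0)
  + 130.178.194.48/28 (H1) depth=28
  + 130.0.0.0/8 (H3) depth=8
  + 84.0.0.0/8 (H3) depth=8
  del 84.40.0.0/13 (clear depth 13)
  + 184.48.0.0/12 (H2) depth=12
  del 128.0.0.0/6 (clear depth 6)
  + 130.178.194.32/27 (H0) depth=27
  lookup 130.207.23.0: bits 100000101 walk d0:-→d1:-→d2:-→d3:-→d4:-→d5:-→d6:-→d7:-→d8:H3→d9:- -> H3
  lookup 84.40.224.6: bits 01010100001010001110 walk d0:-→d1:-→d2:-→d3:-→d4:-→d5:-→d6:-→d7:-→d8:H3→d9:-→d10:-→d11:-→d12:-→d13:-→d14:-→d15:-→d16:-→d17:-→d18:-→d19:-→d20:H3 -> H3
  + 184.50.167.112/28 (H0) depth=28
  + 142.0.0.0/7 (H2) depth=7
  del 184.50.167.112/28 (clear depth 28)
  del 184.48.0.0/12 (clear depth 12)
  lookup 130.178.194.32: bits 100000101011001011000010001 walk d0:-→d1:-→d2:-→d3:-→d4:-→d5:-→d6:-→d7:-→d8:H3→d9:-→d10:-→d11:-→d12:-→d13:-→d14:-→d15:-→d16:-→d17:-→d18:-→d19:-→d20:-→d21:-→d22:-→d23:-→d24:-→d25:-→d26:-→d27:H0 -> H0
  + 84.40.228.32/28 (H2) depth=28
  lookup 142.0.11.143: bits 1000111 walk d0:-→d1:-→d2:-→d3:-→d4:-→d5:-→d6:-→d7:H2 -> H2
  + 84.0.0.0/8 (H0) depth=8
  + 142.216.32.0/21 (H1) depth=21
  del 130.178.194.32/27 (clear depth 27)

== LOOKUPS ==
["H2","H3","H3","H0","H2"]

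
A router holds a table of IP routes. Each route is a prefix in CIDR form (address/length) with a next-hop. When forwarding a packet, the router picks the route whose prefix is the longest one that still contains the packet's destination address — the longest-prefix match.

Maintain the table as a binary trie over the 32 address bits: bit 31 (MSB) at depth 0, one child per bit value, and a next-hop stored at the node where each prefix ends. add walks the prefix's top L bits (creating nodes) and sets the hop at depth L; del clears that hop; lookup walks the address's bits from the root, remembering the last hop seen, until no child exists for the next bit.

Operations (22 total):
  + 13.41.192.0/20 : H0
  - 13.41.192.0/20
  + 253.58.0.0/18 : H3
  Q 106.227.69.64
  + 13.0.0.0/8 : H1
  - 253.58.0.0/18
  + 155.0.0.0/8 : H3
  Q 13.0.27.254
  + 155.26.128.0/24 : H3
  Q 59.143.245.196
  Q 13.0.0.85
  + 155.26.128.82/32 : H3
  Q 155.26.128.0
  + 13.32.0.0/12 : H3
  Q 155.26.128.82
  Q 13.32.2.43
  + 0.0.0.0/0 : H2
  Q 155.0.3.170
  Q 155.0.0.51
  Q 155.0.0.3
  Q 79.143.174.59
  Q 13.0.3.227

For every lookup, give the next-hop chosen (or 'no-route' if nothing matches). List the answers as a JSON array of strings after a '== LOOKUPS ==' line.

Trace:
  add 13.41.192.0/20 -> H0 at depth 20
  del 13.41.192.0/20 (clear depth 20)
  add 253.58.0.0/18 -> H3 at depth 18
  ? 106.227.69.64  path d0:-→d1:-  best=no-route
  add 13.0.0.0/8 -> H1 at depth 8
  del 253.58.0.0/18 (clear depth 18)
  add 155.0.0.0/8 -> H3 at depth 8
  ? 13.0.27.254  path d0:-→d1:-→d2:-→d3:-→d4:-→d5:-→d6:-→d7:-→d8:H1→d9:-→d10:-  best=H1
  add 155.26.128.0/24 -> H3 at depth 24
  ? 59.143.245.196  path d0:-→d1:-→d2:-  best=no-route
  ? 13.0.0.85  path d0:-→d1:-→d2:-→d3:-→d4:-→d5:-→d6:-→d7:-→d8:H1→d9:-→d10:-  best=H1
  add 155.26.128.82/32 -> H3 at depth 32
  ? 155.26.128.0  path d0:-→d1:-→d2:-→d3:-→d4:-→d5:-→d6:-→d7:-→d8:H3→d9:-→d10:-→d11:-→d12:-→d13:-→d14:-→d15:-→d16:-→d17:-→d18:-→d19:-→d20:-→d21:-→d22:-→d23:-→d24:H3→d25:-  best=H3
  add 13.32.0.0/12 -> H3 at depth 12
  ? 155.26.128.82  path d0:-→d1:-→d2:-→d3:-→d4:-→d5:-→d6:-→d7:-→d8:H3→d9:-→d10:-→d11:-→d12:-→d13:-→d14:-→d15:-→d16:-→d17:-→d18:-→d19:-→d20:-→d21:-→d22:-→d23:-→d24:H3→d25:-→d26:-→d27:-→d28:-→d29:-→d30:-→d31:-→d32:H3  best=H3
  ? 13.32.2.43  path d0:-→d1:-→d2:-→d3:-→d4:-→d5:-→d6:-→d7:-→d8:H1→d9:-→d10:-→d11:-→d12:H3  best=H3
  add 0.0.0.0/0 -> H2 at depth 0
  ? 155.0.3.170  path d0:H2→d1:-→d2:-→d3:-→d4:-→d5:-→d6:-→d7:-→d8:H3→d9:-→d10:-→d11:-  best=H3
  ? 155.0.0.51  path d0:H2→d1:-→d2:-→d3:-→d4:-→d5:-→d6:-→d7:-→d8:H3→d9:-→d10:-→d11:-  best=H3
  ? 155.0.0.3  path d0:H2→d1:-→d2:-→d3:-→d4:-→d5:-→d6:-→d7:-→d8:H3→d9:-→d10:-→d11:-  best=H3
  ? 79.143.174.59  path d0:H2→d1:-  best=H2
  ? 13.0.3.227  path d0:H2→d1:-→d2:-→d3:-→d4:-→d5:-→d6:-→d7:-→d8:H1→d9:-→d10:-  best=H1

== LOOKUPS ==
["no-route","H1","no-route","H1","H3","H3","H3","H3","H3","H3","H2","H1"]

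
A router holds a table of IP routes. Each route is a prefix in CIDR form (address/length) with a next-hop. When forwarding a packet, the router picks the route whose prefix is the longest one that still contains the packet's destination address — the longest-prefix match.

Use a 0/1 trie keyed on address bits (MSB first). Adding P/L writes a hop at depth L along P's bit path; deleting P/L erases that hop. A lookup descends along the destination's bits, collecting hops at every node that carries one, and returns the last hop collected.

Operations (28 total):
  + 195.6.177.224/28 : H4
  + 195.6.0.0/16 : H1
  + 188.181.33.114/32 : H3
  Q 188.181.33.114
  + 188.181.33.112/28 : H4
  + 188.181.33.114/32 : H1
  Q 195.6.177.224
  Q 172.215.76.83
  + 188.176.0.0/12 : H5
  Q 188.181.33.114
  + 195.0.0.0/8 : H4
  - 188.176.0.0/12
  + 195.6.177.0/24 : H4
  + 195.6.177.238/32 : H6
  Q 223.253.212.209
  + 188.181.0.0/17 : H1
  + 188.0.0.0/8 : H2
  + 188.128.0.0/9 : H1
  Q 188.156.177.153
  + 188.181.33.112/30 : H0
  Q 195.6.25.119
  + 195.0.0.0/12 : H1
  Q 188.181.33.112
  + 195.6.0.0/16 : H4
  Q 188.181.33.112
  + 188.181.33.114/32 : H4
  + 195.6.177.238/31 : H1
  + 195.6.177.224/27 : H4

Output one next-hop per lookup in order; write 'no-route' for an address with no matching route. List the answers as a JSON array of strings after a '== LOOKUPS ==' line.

Trace:
  add 195.6.177.224/28 -> H4 at depth 28
  add 195.6.0.0/16 -> H1 at depth 16
  add 188.181.33.114/32 -> H3 at depth 32
  Q 188.181.33.114: descend 10111100101101010010000101110010 ; hops seen [H3] ; pick H3
  add 188.181.33.112/28 -> H4 at depth 28
  add 188.181.33.114/32 -> H1 at depth 32
  Q 195.6.177.224: descend 1100001100000110101100011110 ; hops seen [H1,H4] ; pick H4
  Q 172.215.76.83: descend 101 ; hops seen [∅] ; pick no-route
  add 188.176.0.0/12 -> H5 at depth 12
  Q 188.181.33.114: descend 10111100101101010010000101110010 ; hops seen [H5,H4,H1] ; pick H1
  add 195.0.0.0/8 -> H4 at depth 8
  del 188.176.0.0/12 (clear depth 12)
  add 195.6.177.0/24 -> H4 at depth 24
  add 195.6.177.238/32 -> H6 at depth 32
  Q 223.253.212.209: descend 110 ; hops seen [∅] ; pick no-route
  add 188.181.0.0/17 -> H1 at depth 17
  add 188.0.0.0/8 -> H2 at depth 8
  add 188.128.0.0/9 -> H1 at depth 9
  Q 188.156.177.153: descend 1011110010 ; hops seen [H2,H1] ; pick H1
  add 188.181.33.112/30 -> H0 at depth 30
  Q 195.6.25.119: descend 1100001100000110 ; hops seen [H4,H1] ; pick H1
  add 195.0.0.0/12 -> H1 at depth 12
  Q 188.181.33.112: descend 101111001011010100100001011100 ; hops seen [H2,H1,H1,H4,H0] ; pick H0
  add 195.6.0.0/16 -> H4 at depth 16
  Q 188.181.33.112: descend 101111001011010100100001011100 ; hops seen [H2,H1,H1,H4,H0] ; pick H0
  add 188.181.33.114/32 -> H4 at depth 32
  add 195.6.177.238/31 -> H1 at depth 31
  add 195.6.177.224/27 -> H4 at depth 27

== LOOKUPS ==
["H3","H4","no-route","H1","no-route","H1","H1","H0","H0"]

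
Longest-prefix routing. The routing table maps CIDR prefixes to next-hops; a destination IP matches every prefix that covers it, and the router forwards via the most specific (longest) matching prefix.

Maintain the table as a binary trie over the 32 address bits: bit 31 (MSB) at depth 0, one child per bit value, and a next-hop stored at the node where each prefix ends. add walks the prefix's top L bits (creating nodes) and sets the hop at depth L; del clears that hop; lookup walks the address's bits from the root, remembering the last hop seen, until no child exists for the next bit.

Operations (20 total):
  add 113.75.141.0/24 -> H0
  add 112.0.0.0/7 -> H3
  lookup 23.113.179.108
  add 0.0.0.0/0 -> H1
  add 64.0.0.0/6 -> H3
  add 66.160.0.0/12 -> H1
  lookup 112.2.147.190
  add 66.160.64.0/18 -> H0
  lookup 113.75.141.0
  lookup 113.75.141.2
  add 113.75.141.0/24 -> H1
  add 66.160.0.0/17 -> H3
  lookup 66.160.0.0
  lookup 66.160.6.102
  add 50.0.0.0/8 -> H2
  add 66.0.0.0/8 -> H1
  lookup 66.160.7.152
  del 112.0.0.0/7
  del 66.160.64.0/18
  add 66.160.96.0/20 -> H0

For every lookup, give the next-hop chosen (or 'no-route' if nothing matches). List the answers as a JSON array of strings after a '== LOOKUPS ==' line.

Process each operation:
  add 113.75.141.0/24 -> H0 at depth 24
  add 112.0.0.0/7 -> H3 at depth 7
  ? 23.113.179.108  path d0:-→d1:-  best=no-route
  add 0.0.0.0/0 -> H1 at depth 0
  add 64.0.0.0/6 -> H3 at depth 6
  add 66.160.0.0/12 -> H1 at depth 12
  ? 112.2.147.190  path d0:H1→d1:-→d2:-→d3:-→d4:-→d5:-→d6:-→d7:H3  best=H3
  add 66.160.64.0/18 -> H0 at depth 18
  ? 113.75.141.0  path d0:H1→d1:-→d2:-→d3:-→d4:-→d5:-→d6:-→d7:H3→d8:-→d9:-→d10:-→d11:-→d12:-→d13:-→d14:-→d15:-→d16:-→d17:-→d18:-→d19:-→d20:-→d21:-→d22:-→d23:-→d24:H0  best=H0
  ? 113.75.141.2  path d0:H1→d1:-→d2:-→d3:-→d4:-→d5:-→d6:-→d7:H3→d8:-→d9:-→d10:-→d11:-→d12:-→d13:-→d14:-→d15:-→d16:-→d17:-→d18:-→d19:-→d20:-→d21:-→d22:-→d23:-→d24:H0  best=H0
  add 113.75.141.0/24 -> H1 at depth 24
  add 66.160.0.0/17 -> H3 at depth 17
  ? 66.160.0.0  path d0:H1→d1:-→d2:-→d3:-→d4:-→d5:-→d6:H3→d7:-→d8:-→d9:-→d10:-→d11:-→d12:H1→d13:-→d14:-→d15:-→d16:-→d17:H3  best=H3
  ? 66.160.6.102  path d0:H1→d1:-→d2:-→d3:-→d4:-→d5:-→d6:H3→d7:-→d8:-→d9:-→d10:-→d11:-→d12:H1→d13:-→d14:-→d15:-→d16:-→d17:H3  best=H3
  add 50.0.0.0/8 -> H2 at depth 8
  add 66.0.0.0/8 -> H1 at depth 8
  ? 66.160.7.152  path d0:H1→d1:-→d2:-→d3:-→d4:-→d5:-→d6:H3→d7:-→d8:H1→d9:-→d10:-→d11:-→d12:H1→d13:-→d14:-→d15:-→d16:-→d17:H3  best=H3
  del 112.0.0.0/7 (clear depth 7)
  del 66.160.64.0/18 (clear depth 18)
  add 66.160.96.0/20 -> H0 at depth 20

== LOOKUPS ==
["no-route","H3","H0","H0","H3","H3","H3"]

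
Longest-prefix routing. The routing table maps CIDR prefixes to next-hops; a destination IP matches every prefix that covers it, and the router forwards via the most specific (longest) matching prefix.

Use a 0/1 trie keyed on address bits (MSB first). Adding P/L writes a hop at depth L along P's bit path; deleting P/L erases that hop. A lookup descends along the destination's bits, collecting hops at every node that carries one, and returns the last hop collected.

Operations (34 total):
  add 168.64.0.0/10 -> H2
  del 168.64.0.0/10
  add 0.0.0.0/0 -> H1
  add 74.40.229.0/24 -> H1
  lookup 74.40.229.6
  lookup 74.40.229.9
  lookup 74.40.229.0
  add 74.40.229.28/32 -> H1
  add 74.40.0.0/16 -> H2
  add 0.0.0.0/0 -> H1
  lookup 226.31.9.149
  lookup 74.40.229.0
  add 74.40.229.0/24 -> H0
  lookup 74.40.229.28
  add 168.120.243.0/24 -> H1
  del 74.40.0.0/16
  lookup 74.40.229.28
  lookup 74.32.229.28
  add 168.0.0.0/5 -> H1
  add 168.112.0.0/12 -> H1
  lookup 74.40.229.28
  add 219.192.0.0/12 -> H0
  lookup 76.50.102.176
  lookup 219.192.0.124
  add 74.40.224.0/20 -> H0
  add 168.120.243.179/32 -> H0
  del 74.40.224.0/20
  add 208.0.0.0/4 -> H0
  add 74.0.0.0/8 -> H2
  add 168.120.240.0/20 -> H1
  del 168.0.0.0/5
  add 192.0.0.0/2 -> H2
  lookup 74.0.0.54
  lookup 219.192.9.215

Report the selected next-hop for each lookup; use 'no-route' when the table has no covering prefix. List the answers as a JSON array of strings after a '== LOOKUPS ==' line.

Trace:
  + 168.64.0.0/10 (H2) depth=10
  - 168.64.0.0/10 clear@10
  + 0.0.0.0/0 (H1) depth=0
  + 74.40.229.0/24 (H1) depth=24
  lookup 74.40.229.6: bits 010010100010100011100101 walk d0:H1→d1:-→d2:-→d3:-→d4:-→d5:-→d6:-→d7:-→d8:-→d9:-→d10:-→d11:-→d12:-→d13:-→d14:-→d15:-→d16:-→d17:-→d18:-→d19:-→d20:-→d21:-→d22:-→d23:-→d24:H1 -> H1
  lookup 74.40.229.9: bits 010010100010100011100101 walk d0:H1→d1:-→d2:-→d3:-→d4:-→d5:-→d6:-→d7:-→d8:-→d9:-→d10:-→d11:-→d12:-→d13:-→d14:-→d15:-→d16:-→d17:-→d18:-→d19:-→d20:-→d21:-→d22:-→d23:-→d24:H1 -> H1
  lookup 74.40.229.0: bits 010010100010100011100101 walk d0:H1→d1:-→d2:-→d3:-→d4:-→d5:-→d6:-→d7:-→d8:-→d9:-→d10:-→d11:-→d12:-→d13:-→d14:-→d15:-→d16:-→d17:-→d18:-→d19:-→d20:-→d21:-→d22:-→d23:-→d24:H1 -> H1
  + 74.40.229.28/32 (H1) depth=32
  + 74.40.0.0/16 (H2) depth=16
  + 0.0.0.0/0 (H1) depth=0
  lookup 226.31.9.149: bits 1 walk d0:H1→d1:- -> H1
  lookup 74.40.229.0: bits 010010100010100011100101000 walk d0:H1→d1:-→d2:-→d3:-→d4:-→d5:-→d6:-→d7:-→d8:-→d9:-→d10:-→d11:-→d12:-→d13:-→d14:-→d15:-→d16:H2→d17:-→d18:-→d19:-→d20:-→d21:-→d22:-→d23:-→d24:H1→d25:-→d26:-→d27:- -> H1
  + 74.40.229.0/24 (H0) depth=24
  lookup 74.40.229.28: bits 01001010001010001110010100011100 walk d0:H1→d1:-→d2:-→d3:-→d4:-→d5:-→d6:-→d7:-→d8:-→d9:-→d10:-→d11:-→d12:-→d13:-→d14:-→d15:-→d16:H2→d17:-→d18:-→d19:-→d20:-→d21:-→d22:-→d23:-→d24:H0→d25:-→d26:-→d27:-→d28:-→d29:-→d30:-→d31:-→d32:H1 -> H1
  + 168.120.243.0/24 (H1) depth=24
  - 74.40.0.0/16 clear@16
  lookup 74.40.229.28: bits 01001010001010001110010100011100 walk d0:H1→d1:-→d2:-→d3:-→d4:-→d5:-→d6:-→d7:-→d8:-→d9:-→d10:-→d11:-→d12:-→d13:-→d14:-→d15:-→d16:-→d17:-→d18:-→d19:-→d20:-→d21:-→d22:-→d23:-→d24:H0→d25:-→d26:-→d27:-→d28:-→d29:-→d30:-→d31:-→d32:H1 -> H1
  lookup 74.32.229.28: bits 010010100010 walk d0:H1→d1:-→d2:-→d3:-→d4:-→d5:-→d6:-→d7:-→d8:-→d9:-→d10:-→d11:-→d12:- -> H1
  + 168.0.0.0/5 (H1) depth=5
  + 168.112.0.0/12 (H1) depth=12
  lookup 74.40.229.28: bits 01001010001010001110010100011100 walk d0:H1→d1:-→d2:-→d3:-→d4:-→d5:-→d6:-→d7:-→d8:-→d9:-→d10:-→d11:-→d12:-→d13:-→d14:-→d15:-→d16:-→d17:-→d18:-→d19:-→d20:-→d21:-→d22:-→d23:-→d24:H0→d25:-→d26:-→d27:-→d28:-→d29:-→d30:-→d31:-→d32:H1 -> H1
  + 219.192.0.0/12 (H0) depth=12
  lookup 76.50.102.176: bits 01001 walk d0:H1→d1:-→d2:-→d3:-→d4:-→d5:- -> H1
  lookup 219.192.0.124: bits 110110111100 walk d0:H1→d1:-→d2:-→d3:-→d4:-→d5:-→d6:-→d7:-→d8:-→d9:-→d10:-→d11:-→d12:H0 -> H0
  + 74.40.224.0/20 (H0) depth=20
  + 168.120.243.179/32 (H0) depth=32
  - 74.40.224.0/20 clear@20
  + 208.0.0.0/4 (H0) depth=4
  + 74.0.0.0/8 (H2) depth=8
  + 168.120.240.0/20 (H1) depth=20
  - 168.0.0.0/5 clear@5
  + 192.0.0.0/2 (H2) depth=2
  lookup 74.0.0.54: bits 0100101000 walk d0:H1→d1:-→d2:-→d3:-→d4:-→d5:-→d6:-→d7:-→d8:H2→d9:-→d10:- -> H2
  lookup 219.192.9.215: bits 110110111100 walk d0:H1→d1:-→d2:H2→d3:-→d4:H0→d5:-→d6:-→d7:-→d8:-→d9:-→d10:-→d11:-→d12:H0 -> H0

== LOOKUPS ==
["H1","H1","H1","H1","H1","H1","H1","H1","H1","H1","H0","H2","H0"]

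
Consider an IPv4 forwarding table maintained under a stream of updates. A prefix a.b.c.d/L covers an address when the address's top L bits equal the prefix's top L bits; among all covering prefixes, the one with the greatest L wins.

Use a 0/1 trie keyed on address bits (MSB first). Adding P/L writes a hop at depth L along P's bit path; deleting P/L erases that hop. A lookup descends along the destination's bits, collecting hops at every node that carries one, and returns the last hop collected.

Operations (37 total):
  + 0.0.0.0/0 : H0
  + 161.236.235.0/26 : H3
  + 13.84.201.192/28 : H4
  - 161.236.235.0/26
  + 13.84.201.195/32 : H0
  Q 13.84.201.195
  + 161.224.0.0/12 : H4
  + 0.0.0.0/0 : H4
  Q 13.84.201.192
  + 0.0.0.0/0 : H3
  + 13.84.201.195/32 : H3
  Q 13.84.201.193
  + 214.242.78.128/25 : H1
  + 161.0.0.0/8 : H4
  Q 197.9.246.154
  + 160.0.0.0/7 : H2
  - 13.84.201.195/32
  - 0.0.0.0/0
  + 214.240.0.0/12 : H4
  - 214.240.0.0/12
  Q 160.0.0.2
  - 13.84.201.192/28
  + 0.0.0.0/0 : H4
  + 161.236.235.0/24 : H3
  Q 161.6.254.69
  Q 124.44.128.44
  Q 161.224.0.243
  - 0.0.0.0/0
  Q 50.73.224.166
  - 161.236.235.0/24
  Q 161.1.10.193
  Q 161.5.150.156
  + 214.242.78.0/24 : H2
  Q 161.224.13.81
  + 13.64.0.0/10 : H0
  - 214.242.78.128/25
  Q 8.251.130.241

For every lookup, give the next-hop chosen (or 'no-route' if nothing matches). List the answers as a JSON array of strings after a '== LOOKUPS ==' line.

Process each operation:
  + 0.0.0.0/0 (H0) depth=0
  + 161.236.235.0/26 (H3) depth=26
  + 13.84.201.192/28 (H4) depth=28
  - 161.236.235.0/26 clear@26
  + 13.84.201.195/32 (H0) depth=32
  ? 13.84.201.195  path d0:H0→d1:-→d2:-→d3:-→d4:-→d5:-→d6:-→d7:-→d8:-→d9:-→d10:-→d11:-→d12:-→d13:-→d14:-→d15:-→d16:-→d17:-→d18:-→d19:-→d20:-→d21:-→d22:-→d23:-→d24:-→d25:-→d26:-→d27:-→d28:H4→d29:-→d30:-→d31:-→d32:H0  best=H0
  + 161.224.0.0/12 (H4) depth=12
  + 0.0.0.0/0 (H4) depth=0
  ? 13.84.201.192  path d0:H4→d1:-→d2:-→d3:-→d4:-→d5:-→d6:-→d7:-→d8:-→d9:-→d10:-→d11:-→d12:-→d13:-→d14:-→d15:-→d16:-→d17:-→d18:-→d19:-→d20:-→d21:-→d22:-→d23:-→d24:-→d25:-→d26:-→d27:-→d28:H4→d29:-→d30:-  best=H4
  + 0.0.0.0/0 (H3) depth=0
  + 13.84.201.195/32 (H3) depth=32
  ? 13.84.201.193  path d0:H3→d1:-→d2:-→d3:-→d4:-→d5:-→d6:-→d7:-→d8:-→d9:-→d10:-→d11:-→d12:-→d13:-→d14:-→d15:-→d16:-→d17:-→d18:-→d19:-→d20:-→d21:-→d22:-→d23:-→d24:-→d25:-→d26:-→d27:-→d28:H4→d29:-→d30:-  best=H4
  + 214.242.78.128/25 (H1) depth=25
  + 161.0.0.0/8 (H4) depth=8
  ? 197.9.246.154  path d0:H3→d1:-→d2:-→d3:-  best=H3
  + 160.0.0.0/7 (H2) depth=7
  - 13.84.201.195/32 clear@32
  - 0.0.0.0/0 clear@0
  + 214.240.0.0/12 (H4) depth=12
  - 214.240.0.0/12 clear@12
  ? 160.0.0.2  path d0:-→d1:-→d2:-→d3:-→d4:-→d5:-→d6:-→d7:H2  best=H2
  - 13.84.201.192/28 clear@28
  + 0.0.0.0/0 (H4) depth=0
  + 161.236.235.0/24 (H3) depth=24
  ? 161.6.254.69  path d0:H4→d1:-→d2:-→d3:-→d4:-→d5:-→d6:-→d7:H2→d8:H4  best=H4
  ? 124.44.128.44  path d0:H4→d1:-  best=H4
  ? 161.224.0.243  path d0:H4→d1:-→d2:-→d3:-→d4:-→d5:-→d6:-→d7:H2→d8:H4→d9:-→d10:-→d11:-→d12:H4  best=H4
  - 0.0.0.0/0 clear@0
  ? 50.73.224.166  path d0:-→d1:-→d2:-  best=no-route
  - 161.236.235.0/24 clear@24
  ? 161.1.10.193  path d0:-→d1:-→d2:-→d3:-→d4:-→d5:-→d6:-→d7:H2→d8:H4  best=H4
  ? 161.5.150.156  path d0:-→d1:-→d2:-→d3:-→d4:-→d5:-→d6:-→d7:H2→d8:H4  best=H4
  + 214.242.78.0/24 (H2) depth=24
  ? 161.224.13.81  path d0:-→d1:-→d2:-→d3:-→d4:-→d5:-→d6:-→d7:H2→d8:H4→d9:-→d10:-→d11:-→d12:H4  best=H4
  + 13.64.0.0/10 (H0) depth=10
  - 214.242.78.128/25 clear@25
  ? 8.251.130.241  path d0:-→d1:-→d2:-→d3:-→d4:-→d5:-  best=no-route

== LOOKUPS ==
["H0","H4","H4","H3","H2","H4","H4","H4","no-route","H4","H4","H4","no-route"]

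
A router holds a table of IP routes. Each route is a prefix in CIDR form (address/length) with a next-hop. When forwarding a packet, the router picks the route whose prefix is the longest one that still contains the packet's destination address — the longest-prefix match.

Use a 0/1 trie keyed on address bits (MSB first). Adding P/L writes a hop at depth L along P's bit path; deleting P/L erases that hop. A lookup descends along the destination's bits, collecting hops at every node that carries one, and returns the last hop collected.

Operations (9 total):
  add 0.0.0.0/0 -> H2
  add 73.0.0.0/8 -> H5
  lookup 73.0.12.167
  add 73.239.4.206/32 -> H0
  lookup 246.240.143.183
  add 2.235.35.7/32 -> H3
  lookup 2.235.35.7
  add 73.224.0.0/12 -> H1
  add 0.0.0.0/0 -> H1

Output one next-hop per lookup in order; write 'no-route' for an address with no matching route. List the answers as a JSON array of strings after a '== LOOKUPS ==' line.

Apply in order:
  add 0.0.0.0/0 -> H2 at depth 0
  add 73.0.0.0/8 -> H5 at depth 8
  lookup 73.0.12.167: bits 01001001 walk d0:H2→d1:-→d2:-→d3:-→d4:-→d5:-→d6:-→d7:-→d8:H5 -> H5
  add 73.239.4.206/32 -> H0 at depth 32
  lookup 246.240.143.183: bits ε walk d0:H2 -> H2
  add 2.235.35.7/32 -> H3 at depth 32
  lookup 2.235.35.7: bits 00000010111010110010001100000111 walk d0:H2→d1:-→d2:-→d3:-→d4:-→d5:-→d6:-→d7:-→d8:-→d9:-→d10:-→d11:-→d12:-→d13:-→d14:-→d15:-→d16:-→d17:-→d18:-→d19:-→d20:-→d21:-→d22:-→d23:-→d24:-→d25:-→d26:-→d27:-→d28:-→d29:-→d30:-→d31:-→d32:H3 -> H3
  add 73.224.0.0/12 -> H1 at depth 12
  add 0.0.0.0/0 -> H1 at depth 0

== LOOKUPS ==
["H5","H2","H3"]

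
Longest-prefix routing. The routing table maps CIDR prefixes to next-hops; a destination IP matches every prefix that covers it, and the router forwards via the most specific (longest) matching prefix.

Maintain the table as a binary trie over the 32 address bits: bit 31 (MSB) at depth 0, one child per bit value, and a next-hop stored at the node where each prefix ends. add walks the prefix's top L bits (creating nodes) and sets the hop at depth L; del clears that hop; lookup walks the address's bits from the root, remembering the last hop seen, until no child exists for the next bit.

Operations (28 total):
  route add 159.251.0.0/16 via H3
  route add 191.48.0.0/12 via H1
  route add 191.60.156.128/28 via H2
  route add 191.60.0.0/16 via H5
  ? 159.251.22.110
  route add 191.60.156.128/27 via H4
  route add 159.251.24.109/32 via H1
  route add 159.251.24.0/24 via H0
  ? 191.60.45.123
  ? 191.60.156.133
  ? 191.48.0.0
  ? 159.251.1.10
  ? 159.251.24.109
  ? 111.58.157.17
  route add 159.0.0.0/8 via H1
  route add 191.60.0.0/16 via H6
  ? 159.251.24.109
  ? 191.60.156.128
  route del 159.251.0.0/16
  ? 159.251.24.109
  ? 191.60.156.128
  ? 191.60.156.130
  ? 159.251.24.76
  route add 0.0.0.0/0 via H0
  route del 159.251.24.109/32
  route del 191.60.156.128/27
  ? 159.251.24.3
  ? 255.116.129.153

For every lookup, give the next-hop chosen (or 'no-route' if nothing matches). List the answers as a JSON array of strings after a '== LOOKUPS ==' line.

Process each operation:
  add 159.251.0.0/16 -> H3 at depth 16
  add 191.48.0.0/12 -> H1 at depth 12
  add 191.60.156.128/28 -> H2 at depth 28
  add 191.60.0.0/16 -> H5 at depth 16
  Q 159.251.22.110: descend 1001111111111011 ; hops seen [H3] ; pick H3
  add 191.60.156.128/27 -> H4 at depth 27
  add 159.251.24.109/32 -> H1 at depth 32
  add 159.251.24.0/24 -> H0 at depth 24
  Q 191.60.45.123: descend 1011111100111100 ; hops seen [H1,H5] ; pick H5
  Q 191.60.156.133: descend 1011111100111100100111001000 ; hops seen [H1,H5,H4,H2] ; pick H2
  Q 191.48.0.0: descend 101111110011 ; hops seen [H1] ; pick H1
  Q 159.251.1.10: descend 1001111111111011000 ; hops seen [H3] ; pick H3
  Q 159.251.24.109: descend 10011111111110110001100001101101 ; hops seen [H3,H0,H1] ; pick H1
  Q 111.58.157.17: descend ε ; hops seen [∅] ; pick no-route
  add 159.0.0.0/8 -> H1 at depth 8
  add 191.60.0.0/16 -> H6 at depth 16
  Q 159.251.24.109: descend 10011111111110110001100001101101 ; hops seen [H1,H3,H0,H1] ; pick H1
  Q 191.60.156.128: descend 1011111100111100100111001000 ; hops seen [H1,H6,H4,H2] ; pick H2
  - 159.251.0.0/16 clear@16
  Q 159.251.24.109: descend 10011111111110110001100001101101 ; hops seen [H1,H0,H1] ; pick H1
  Q 191.60.156.128: descend 1011111100111100100111001000 ; hops seen [H1,H6,H4,H2] ; pick H2
  Q 191.60.156.130: descend 1011111100111100100111001000 ; hops seen [H1,H6,H4,H2] ; pick H2
  Q 159.251.24.76: descend 10011111111110110001100001 ; hops seen [H1,H0] ; pick H0
  add 0.0.0.0/0 -> H0 at depth 0
  - 159.251.24.109/32 clear@32
  - 191.60.156.128/27 clear@27
  Q 159.251.24.3: descend 1001111111111011000110000 ; hops seen [H0,H1,H0] ; pick H0
  Q 255.116.129.153: descend 1 ; hops seen [H0] ; pick H0

== LOOKUPS ==
["H3","H5","H2","H1","H3","H1","no-route","H1","H2","H1","H2","H2","H0","H0","H0"]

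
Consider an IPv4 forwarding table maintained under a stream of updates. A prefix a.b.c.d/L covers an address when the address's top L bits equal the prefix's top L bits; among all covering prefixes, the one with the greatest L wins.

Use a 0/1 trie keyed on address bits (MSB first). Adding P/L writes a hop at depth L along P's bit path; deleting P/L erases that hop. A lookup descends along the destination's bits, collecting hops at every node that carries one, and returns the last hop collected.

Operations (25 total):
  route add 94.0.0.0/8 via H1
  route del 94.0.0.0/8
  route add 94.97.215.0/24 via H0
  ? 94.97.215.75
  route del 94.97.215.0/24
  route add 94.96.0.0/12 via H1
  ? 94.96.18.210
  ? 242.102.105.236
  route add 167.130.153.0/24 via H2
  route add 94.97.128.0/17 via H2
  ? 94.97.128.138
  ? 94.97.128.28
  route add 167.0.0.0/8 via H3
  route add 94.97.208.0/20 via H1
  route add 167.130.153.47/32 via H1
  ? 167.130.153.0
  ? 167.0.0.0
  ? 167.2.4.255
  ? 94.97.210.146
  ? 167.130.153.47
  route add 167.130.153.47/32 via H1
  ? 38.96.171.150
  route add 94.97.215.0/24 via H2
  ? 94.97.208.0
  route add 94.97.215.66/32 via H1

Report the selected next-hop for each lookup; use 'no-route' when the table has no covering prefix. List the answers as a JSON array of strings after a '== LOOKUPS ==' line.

Process each operation:
  add 94.0.0.0/8 -> H1 at depth 8
  del 94.0.0.0/8 (clear depth 8)
  add 94.97.215.0/24 -> H0 at depth 24
  lookup 94.97.215.75: bits 010111100110000111010111 walk d0:-→d1:-→d2:-→d3:-→d4:-→d5:-→d6:-→d7:-→d8:-→d9:-→d10:-→d11:-→d12:-→d13:-→d14:-→d15:-→d16:-→d17:-→d18:-→d19:-→d20:-→d21:-→d22:-→d23:-→d24:H0 -> H0
  del 94.97.215.0/24 (clear depth 24)
  add 94.96.0.0/12 -> H1 at depth 12
  lookup 94.96.18.210: bits 010111100110000 walk d0:-→d1:-→d2:-→d3:-→d4:-→d5:-→d6:-→d7:-→d8:-→d9:-→d10:-→d11:-→d12:H1→d13:-→d14:-→d15:- -> H1
  lookup 242.102.105.236: bits ε walk d0:- -> no-route
  add 167.130.153.0/24 -> H2 at depth 24
  add 94.97.128.0/17 -> H2 at depth 17
  lookup 94.97.128.138: bits 01011110011000011 walk d0:-→d1:-→d2:-→d3:-→d4:-→d5:-→d6:-→d7:-→d8:-→d9:-→d10:-→d11:-→d12:H1→d13:-→d14:-→d15:-→d16:-→d17:H2 -> H2
  lookup 94.97.128.28: bits 01011110011000011 walk d0:-→d1:-→d2:-→d3:-→d4:-→d5:-→d6:-→d7:-→d8:-→d9:-→d10:-→d11:-→d12:H1→d13:-→d14:-→d15:-→d16:-→d17:H2 -> H2
  add 167.0.0.0/8 -> H3 at depth 8
  add 94.97.208.0/20 -> H1 at depth 20
  add 167.130.153.47/32 -> H1 at depth 32
  lookup 167.130.153.0: bits 10100111100000101001100100 walk d0:-→d1:-→d2:-→d3:-→d4:-→d5:-→d6:-→d7:-→d8:H3→d9:-→d10:-→d11:-→d12:-→d13:-→d14:-→d15:-→d16:-→d17:-→d18:-→d19:-→d20:-→d21:-→d22:-→d23:-→d24:H2→d25:-→d26:- -> H2
  lookup 167.0.0.0: bits 10100111 walk d0:-→d1:-→d2:-→d3:-→d4:-→d5:-→d6:-→d7:-→d8:H3 -> H3
  lookup 167.2.4.255: bits 10100111 walk d0:-→d1:-→d2:-→d3:-→d4:-→d5:-→d6:-→d7:-→d8:H3 -> H3
  lookup 94.97.210.146: bits 010111100110000111010 walk d0:-→d1:-→d2:-→d3:-→d4:-→d5:-→d6:-→d7:-→d8:-→d9:-→d10:-→d11:-→d12:H1→d13:-→d14:-→d15:-→d16:-→d17:H2→d18:-→d19:-→d20:H1→d21:- -> H1
  lookup 167.130.153.47: bits 10100111100000101001100100101111 walk d0:-→d1:-→d2:-→d3:-→d4:-→d5:-→d6:-→d7:-→d8:H3→d9:-→d10:-→d11:-→d12:-→d13:-→d14:-→d15:-→d16:-→d17:-→d18:-→d19:-→d20:-→d21:-→d22:-→d23:-→d24:H2→d25:-→d26:-→d27:-→d28:-→d29:-→d30:-→d31:-→d32:H1 -> H1
  add 167.130.153.47/32 -> H1 at depth 32
  lookup 38.96.171.150: bits 0 walk d0:-→d1:- -> no-route
  add 94.97.215.0/24 -> H2 at depth 24
  lookup 94.97.208.0: bits 010111100110000111010 walk d0:-→d1:-→d2:-→d3:-→d4:-→d5:-→d6:-→d7:-→d8:-→d9:-→d10:-→d11:-→d12:H1→d13:-→d14:-→d15:-→d16:-→d17:H2→d18:-→d19:-→d20:H1→d21:- -> H1
  add 94.97.215.66/32 -> H1 at depth 32

== LOOKUPS ==
["H0","H1","no-route","H2","H2","H2","H3","H3","H1","H1","no-route","H1"]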